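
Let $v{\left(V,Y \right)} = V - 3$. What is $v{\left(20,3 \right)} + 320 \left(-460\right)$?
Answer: $-147183$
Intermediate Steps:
$v{\left(V,Y \right)} = -3 + V$
$v{\left(20,3 \right)} + 320 \left(-460\right) = \left(-3 + 20\right) + 320 \left(-460\right) = 17 - 147200 = -147183$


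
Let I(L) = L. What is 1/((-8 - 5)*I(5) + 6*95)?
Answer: 1/505 ≈ 0.0019802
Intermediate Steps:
1/((-8 - 5)*I(5) + 6*95) = 1/((-8 - 5)*5 + 6*95) = 1/(-13*5 + 570) = 1/(-65 + 570) = 1/505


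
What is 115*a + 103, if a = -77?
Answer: -8752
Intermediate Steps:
115*a + 103 = 115*(-77) + 103 = -8855 + 103 = -8752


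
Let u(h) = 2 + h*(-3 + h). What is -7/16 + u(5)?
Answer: 185/16 ≈ 11.563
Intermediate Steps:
-7/16 + u(5) = -7/16 + (2 + 5**2 - 3*5) = (1/16)*(-7) + (2 + 25 - 15) = -7/16 + 12 = 185/16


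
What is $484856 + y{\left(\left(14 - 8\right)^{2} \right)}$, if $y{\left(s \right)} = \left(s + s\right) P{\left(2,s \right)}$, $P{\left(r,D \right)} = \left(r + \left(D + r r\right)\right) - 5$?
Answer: $487520$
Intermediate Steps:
$P{\left(r,D \right)} = -5 + D + r + r^{2}$ ($P{\left(r,D \right)} = \left(r + \left(D + r^{2}\right)\right) - 5 = \left(D + r + r^{2}\right) - 5 = -5 + D + r + r^{2}$)
$y{\left(s \right)} = 2 s \left(1 + s\right)$ ($y{\left(s \right)} = \left(s + s\right) \left(-5 + s + 2 + 2^{2}\right) = 2 s \left(-5 + s + 2 + 4\right) = 2 s \left(1 + s\right)$)
$484856 + y{\left(\left(14 - 8\right)^{2} \right)} = 484856 + 2 \left(14 - 8\right)^{2} \left(1 + \left(14 - 8\right)^{2}\right) = 484856 + 2 \cdot 6^{2} \left(1 + 6^{2}\right) = 484856 + 2 \cdot 36 \left(1 + 36\right) = 484856 + 2 \cdot 36 \cdot 37 = 484856 + 2664 = 487520$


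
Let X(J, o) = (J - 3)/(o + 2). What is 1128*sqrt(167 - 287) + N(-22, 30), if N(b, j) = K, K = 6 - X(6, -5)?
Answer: 7 + 2256*I*sqrt(30) ≈ 7.0 + 12357.0*I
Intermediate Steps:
X(J, o) = (-3 + J)/(2 + o)
K = 7 (K = 6 - (-3 + 6)/(2 - 5) = 6 - 3/(-3) = 6 - (-1)*3/3 = 6 - 1*(-1) = 6 + 1 = 7)
N(b, j) = 7
1128*sqrt(167 - 287) + N(-22, 30) = 1128*sqrt(167 - 287) + 7 = 1128*sqrt(-120) + 7 = 1128*(2*I*sqrt(30)) + 7 = 2256*I*sqrt(30) + 7 = 7 + 2256*I*sqrt(30)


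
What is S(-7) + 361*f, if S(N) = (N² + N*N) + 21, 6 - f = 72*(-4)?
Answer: 106253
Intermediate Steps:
f = 294 (f = 6 - 72*(-4) = 6 - 1*(-288) = 6 + 288 = 294)
S(N) = 21 + 2*N² (S(N) = (N² + N²) + 21 = 2*N² + 21 = 21 + 2*N²)
S(-7) + 361*f = (21 + 2*(-7)²) + 361*294 = (21 + 2*49) + 106134 = (21 + 98) + 106134 = 119 + 106134 = 106253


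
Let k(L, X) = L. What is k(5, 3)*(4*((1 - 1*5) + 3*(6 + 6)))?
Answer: 640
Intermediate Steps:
k(5, 3)*(4*((1 - 1*5) + 3*(6 + 6))) = 5*(4*((1 - 1*5) + 3*(6 + 6))) = 5*(4*((1 - 5) + 3*12)) = 5*(4*(-4 + 36)) = 5*(4*32) = 5*128 = 640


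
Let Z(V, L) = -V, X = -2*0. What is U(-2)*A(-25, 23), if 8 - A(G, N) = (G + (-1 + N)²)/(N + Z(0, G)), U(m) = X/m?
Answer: 0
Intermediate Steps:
X = 0
U(m) = 0 (U(m) = 0/m = 0)
A(G, N) = 8 - (G + (-1 + N)²)/N (A(G, N) = 8 - (G + (-1 + N)²)/(N - 1*0) = 8 - (G + (-1 + N)²)/(N + 0) = 8 - (G + (-1 + N)²)/N)
U(-2)*A(-25, 23) = 0*((-1*(-25) - (-1 + 23)² + 8*23)/23) = 0*((25 - 1*22² + 184)/23) = 0*((25 - 1*484 + 184)/23) = 0*((25 - 484 + 184)/23) = 0*((1/23)*(-275)) = 0*(-275/23) = 0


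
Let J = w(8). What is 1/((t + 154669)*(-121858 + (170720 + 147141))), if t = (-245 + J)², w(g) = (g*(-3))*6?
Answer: 1/59974957970 ≈ 1.6674e-11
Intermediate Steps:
w(g) = -18*g (w(g) = -3*g*6 = -18*g)
J = -144 (J = -18*8 = -144)
t = 151321 (t = (-245 - 144)² = (-389)² = 151321)
1/((t + 154669)*(-121858 + (170720 + 147141))) = 1/((151321 + 154669)*(-121858 + (170720 + 147141))) = 1/(305990*(-121858 + 317861)) = 1/(305990*196003) = 1/59974957970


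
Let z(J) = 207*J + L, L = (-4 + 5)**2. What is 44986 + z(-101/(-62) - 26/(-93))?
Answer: 2813689/62 ≈ 45382.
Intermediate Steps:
L = 1 (L = 1**2 = 1)
z(J) = 1 + 207*J (z(J) = 207*J + 1 = 1 + 207*J)
44986 + z(-101/(-62) - 26/(-93)) = 44986 + (1 + 207*(-101/(-62) - 26/(-93))) = 44986 + (1 + 207*(-101*(-1/62) - 26*(-1/93))) = 44986 + (1 + 207*(101/62 + 26/93)) = 44986 + (1 + 207*(355/186)) = 44986 + (1 + 24495/62) = 44986 + 24557/62 = 2813689/62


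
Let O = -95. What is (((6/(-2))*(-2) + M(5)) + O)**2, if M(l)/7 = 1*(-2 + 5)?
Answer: 4624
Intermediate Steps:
M(l) = 21 (M(l) = 7*(1*(-2 + 5)) = 7*(1*3) = 7*3 = 21)
(((6/(-2))*(-2) + M(5)) + O)**2 = (((6/(-2))*(-2) + 21) - 95)**2 = (((6*(-1/2))*(-2) + 21) - 95)**2 = ((-3*(-2) + 21) - 95)**2 = ((6 + 21) - 95)**2 = (27 - 95)**2 = (-68)**2 = 4624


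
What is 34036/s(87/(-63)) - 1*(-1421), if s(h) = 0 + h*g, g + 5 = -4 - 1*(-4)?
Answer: 920801/145 ≈ 6350.4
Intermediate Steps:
g = -5 (g = -5 + (-4 - 1*(-4)) = -5 + (-4 + 4) = -5 + 0 = -5)
s(h) = -5*h (s(h) = 0 + h*(-5) = 0 - 5*h = -5*h)
34036/s(87/(-63)) - 1*(-1421) = 34036/((-435/(-63))) - 1*(-1421) = 34036/((-435*(-1)/63)) + 1421 = 34036/((-5*(-29/21))) + 1421 = 34036/(145/21) + 1421 = 34036*(21/145) + 1421 = 714756/145 + 1421 = 920801/145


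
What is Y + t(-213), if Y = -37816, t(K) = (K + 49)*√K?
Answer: -37816 - 164*I*√213 ≈ -37816.0 - 2393.5*I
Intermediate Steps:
t(K) = √K*(49 + K) (t(K) = (49 + K)*√K = √K*(49 + K))
Y + t(-213) = -37816 + √(-213)*(49 - 213) = -37816 + (I*√213)*(-164) = -37816 - 164*I*√213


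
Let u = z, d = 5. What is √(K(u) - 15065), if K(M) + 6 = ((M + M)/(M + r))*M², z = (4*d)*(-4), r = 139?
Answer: I*√112878151/59 ≈ 180.07*I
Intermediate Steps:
z = -80 (z = (4*5)*(-4) = 20*(-4) = -80)
u = -80
K(M) = -6 + 2*M³/(139 + M) (K(M) = -6 + ((M + M)/(M + 139))*M² = -6 + ((2*M)/(139 + M))*M² = -6 + (2*M/(139 + M))*M² = -6 + 2*M³/(139 + M))
√(K(u) - 15065) = √(2*(-417 + (-80)³ - 3*(-80))/(139 - 80) - 15065) = √(2*(-417 - 512000 + 240)/59 - 15065) = √(2*(1/59)*(-512177) - 15065) = √(-1024354/59 - 15065) = √(-1913189/59) = I*√112878151/59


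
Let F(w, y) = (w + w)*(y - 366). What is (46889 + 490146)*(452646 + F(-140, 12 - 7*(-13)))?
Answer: 282634002010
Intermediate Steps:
F(w, y) = 2*w*(-366 + y) (F(w, y) = (2*w)*(-366 + y) = 2*w*(-366 + y))
(46889 + 490146)*(452646 + F(-140, 12 - 7*(-13))) = (46889 + 490146)*(452646 + 2*(-140)*(-366 + (12 - 7*(-13)))) = 537035*(452646 + 2*(-140)*(-366 + (12 + 91))) = 537035*(452646 + 2*(-140)*(-366 + 103)) = 537035*(452646 + 2*(-140)*(-263)) = 537035*(452646 + 73640) = 537035*526286 = 282634002010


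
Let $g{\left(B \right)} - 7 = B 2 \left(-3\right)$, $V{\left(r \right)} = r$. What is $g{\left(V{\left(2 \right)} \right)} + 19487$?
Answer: $19482$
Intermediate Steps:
$g{\left(B \right)} = 7 - 6 B$ ($g{\left(B \right)} = 7 + B 2 \left(-3\right) = 7 + 2 B \left(-3\right) = 7 - 6 B$)
$g{\left(V{\left(2 \right)} \right)} + 19487 = \left(7 - 12\right) + 19487 = -5 + 19487 = 19482$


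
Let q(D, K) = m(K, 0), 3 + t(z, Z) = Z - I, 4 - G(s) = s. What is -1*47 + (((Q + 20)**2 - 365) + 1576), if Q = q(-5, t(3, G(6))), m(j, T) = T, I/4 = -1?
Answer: 1564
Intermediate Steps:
I = -4 (I = 4*(-1) = -4)
G(s) = 4 - s
t(z, Z) = 1 + Z (t(z, Z) = -3 + (Z - 1*(-4)) = -3 + (Z + 4) = -3 + (4 + Z) = 1 + Z)
q(D, K) = 0
Q = 0
-1*47 + (((Q + 20)**2 - 365) + 1576) = -1*47 + (((0 + 20)**2 - 365) + 1576) = -47 + ((20**2 - 365) + 1576) = -47 + ((400 - 365) + 1576) = -47 + (35 + 1576) = -47 + 1611 = 1564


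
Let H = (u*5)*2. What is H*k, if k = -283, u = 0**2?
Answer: 0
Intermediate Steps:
u = 0
H = 0 (H = (0*5)*2 = 0*2 = 0)
H*k = 0*(-283) = 0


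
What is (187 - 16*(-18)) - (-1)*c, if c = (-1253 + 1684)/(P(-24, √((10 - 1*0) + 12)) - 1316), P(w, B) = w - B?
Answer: 426161005/897789 + 431*√22/1795578 ≈ 474.68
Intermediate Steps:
c = 431/(-1340 - √22) (c = (-1253 + 1684)/((-24 - √((10 - 1*0) + 12)) - 1316) = 431/((-24 - √((10 + 0) + 12)) - 1316) = 431/((-24 - √(10 + 12)) - 1316) = 431/((-24 - √22) - 1316) = 431/(-1340 - √22) ≈ -0.32052)
(187 - 16*(-18)) - (-1)*c = (187 - 16*(-18)) - (-1)*(-288770/897789 + 431*√22/1795578) = (187 + 288) - (288770/897789 - 431*√22/1795578) = 475 + (-288770/897789 + 431*√22/1795578) = 426161005/897789 + 431*√22/1795578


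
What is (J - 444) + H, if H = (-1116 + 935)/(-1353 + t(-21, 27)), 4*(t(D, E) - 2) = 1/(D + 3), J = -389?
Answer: -81015377/97273 ≈ -832.87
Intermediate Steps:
t(D, E) = 2 + 1/(4*(3 + D)) (t(D, E) = 2 + 1/(4*(D + 3)) = 2 + 1/(4*(3 + D)))
H = 13032/97273 (H = (-1116 + 935)/(-1353 + (25 + 8*(-21))/(4*(3 - 21))) = -181/(-1353 + (1/4)*(25 - 168)/(-18)) = -181/(-1353 + (1/4)*(-1/18)*(-143)) = -181/(-1353 + 143/72) = -181/(-97273/72) = -181*(-72/97273) = 13032/97273 ≈ 0.13397)
(J - 444) + H = (-389 - 444) + 13032/97273 = -833 + 13032/97273 = -81015377/97273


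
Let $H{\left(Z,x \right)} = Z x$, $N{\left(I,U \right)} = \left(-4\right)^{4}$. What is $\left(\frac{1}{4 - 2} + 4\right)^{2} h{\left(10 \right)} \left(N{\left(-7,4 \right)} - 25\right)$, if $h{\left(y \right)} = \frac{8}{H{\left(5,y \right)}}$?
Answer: $\frac{18711}{25} \approx 748.44$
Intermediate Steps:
$N{\left(I,U \right)} = 256$
$h{\left(y \right)} = \frac{8}{5 y}$
$\left(\frac{1}{4 - 2} + 4\right)^{2} h{\left(10 \right)} \left(N{\left(-7,4 \right)} - 25\right) = \left(\frac{1}{4 - 2} + 4\right)^{2} \frac{8}{5 \cdot 10} \left(256 - 25\right) = \left(\frac{1}{2} + 4\right)^{2} \cdot \frac{8}{5} \cdot \frac{1}{10} \cdot 231 = \left(\frac{1}{2} + 4\right)^{2} \cdot \frac{4}{25} \cdot 231 = \left(\frac{9}{2}\right)^{2} \cdot \frac{4}{25} \cdot 231 = \frac{81}{4} \cdot \frac{4}{25} \cdot 231 = \frac{81}{25} \cdot 231 = \frac{18711}{25}$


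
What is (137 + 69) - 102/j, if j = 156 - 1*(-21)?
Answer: 12120/59 ≈ 205.42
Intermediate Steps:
j = 177 (j = 156 + 21 = 177)
(137 + 69) - 102/j = (137 + 69) - 102/177 = 206 - 102*1/177 = 206 - 34/59 = 12120/59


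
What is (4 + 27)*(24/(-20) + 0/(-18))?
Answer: -186/5 ≈ -37.200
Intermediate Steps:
(4 + 27)*(24/(-20) + 0/(-18)) = 31*(24*(-1/20) + 0*(-1/18)) = 31*(-6/5 + 0) = 31*(-6/5) = -186/5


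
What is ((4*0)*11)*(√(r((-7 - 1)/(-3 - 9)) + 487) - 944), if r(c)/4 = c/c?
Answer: 0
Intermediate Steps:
r(c) = 4 (r(c) = 4*(c/c) = 4*1 = 4)
((4*0)*11)*(√(r((-7 - 1)/(-3 - 9)) + 487) - 944) = ((4*0)*11)*(√(4 + 487) - 944) = (0*11)*(√491 - 944) = 0*(-944 + √491) = 0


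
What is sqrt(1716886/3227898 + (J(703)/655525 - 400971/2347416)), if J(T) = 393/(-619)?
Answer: sqrt(11705487270318242296201623145521289038)/5693718761484189020 ≈ 0.60089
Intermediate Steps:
J(T) = -393/619 (J(T) = 393*(-1/619) = -393/619)
sqrt(1716886/3227898 + (J(703)/655525 - 400971/2347416)) = sqrt(1716886/3227898 + (-393/619/655525 - 400971/2347416)) = sqrt(1716886*(1/3227898) + (-393/619*1/655525 - 400971*1/2347416)) = sqrt(858443/1613949 + (-393/405769975 - 133657/782472)) = sqrt(858443/1613949 - 54234305060071/317503643878200) = sqrt(20558597571593012469/56937187614841890200) = sqrt(11705487270318242296201623145521289038)/5693718761484189020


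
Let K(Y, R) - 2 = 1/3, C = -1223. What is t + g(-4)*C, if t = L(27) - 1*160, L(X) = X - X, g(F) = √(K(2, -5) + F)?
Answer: -160 - 1223*I*√15/3 ≈ -160.0 - 1578.9*I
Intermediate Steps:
K(Y, R) = 7/3 (K(Y, R) = 2 + 1/3 = 2 + ⅓ = 7/3)
g(F) = √(7/3 + F)
L(X) = 0
t = -160 (t = 0 - 1*160 = 0 - 160 = -160)
t + g(-4)*C = -160 + (√(21 + 9*(-4))/3)*(-1223) = -160 + (√(21 - 36)/3)*(-1223) = -160 + (√(-15)/3)*(-1223) = -160 + ((I*√15)/3)*(-1223) = -160 + (I*√15/3)*(-1223) = -160 - 1223*I*√15/3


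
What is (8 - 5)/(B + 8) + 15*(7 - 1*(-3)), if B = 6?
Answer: 2103/14 ≈ 150.21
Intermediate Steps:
(8 - 5)/(B + 8) + 15*(7 - 1*(-3)) = (8 - 5)/(6 + 8) + 15*(7 - 1*(-3)) = 3/14 + 15*(7 + 3) = 3*(1/14) + 15*10 = 3/14 + 150 = 2103/14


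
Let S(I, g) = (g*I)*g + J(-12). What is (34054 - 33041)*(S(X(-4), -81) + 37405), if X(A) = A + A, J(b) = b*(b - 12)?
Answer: -14987335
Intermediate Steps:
J(b) = b*(-12 + b)
X(A) = 2*A
S(I, g) = 288 + I*g**2 (S(I, g) = (g*I)*g - 12*(-12 - 12) = (I*g)*g - 12*(-24) = I*g**2 + 288 = 288 + I*g**2)
(34054 - 33041)*(S(X(-4), -81) + 37405) = (34054 - 33041)*((288 + (2*(-4))*(-81)**2) + 37405) = 1013*((288 - 8*6561) + 37405) = 1013*((288 - 52488) + 37405) = 1013*(-52200 + 37405) = 1013*(-14795) = -14987335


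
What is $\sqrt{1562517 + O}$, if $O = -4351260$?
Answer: $i \sqrt{2788743} \approx 1670.0 i$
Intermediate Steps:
$\sqrt{1562517 + O} = \sqrt{1562517 - 4351260} = \sqrt{-2788743} = i \sqrt{2788743}$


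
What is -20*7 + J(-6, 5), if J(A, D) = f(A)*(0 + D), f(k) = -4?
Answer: -160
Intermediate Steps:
J(A, D) = -4*D (J(A, D) = -4*(0 + D) = -4*D)
-20*7 + J(-6, 5) = -20*7 - 4*5 = -140 - 20 = -160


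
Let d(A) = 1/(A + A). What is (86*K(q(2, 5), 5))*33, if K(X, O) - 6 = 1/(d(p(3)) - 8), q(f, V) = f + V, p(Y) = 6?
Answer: 1583604/95 ≈ 16670.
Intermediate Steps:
d(A) = 1/(2*A)
q(f, V) = V + f
K(X, O) = 558/95 (K(X, O) = 6 + 1/((1/2)/6 - 8) = 6 + 1/((1/2)*(1/6) - 8) = 6 + 1/(1/12 - 8) = 6 + 1/(-95/12) = 6 - 12/95 = 558/95)
(86*K(q(2, 5), 5))*33 = (86*(558/95))*33 = (47988/95)*33 = 1583604/95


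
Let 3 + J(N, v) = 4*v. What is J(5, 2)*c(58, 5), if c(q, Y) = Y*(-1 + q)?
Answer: 1425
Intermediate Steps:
J(N, v) = -3 + 4*v
J(5, 2)*c(58, 5) = (-3 + 4*2)*(5*(-1 + 58)) = (-3 + 8)*(5*57) = 5*285 = 1425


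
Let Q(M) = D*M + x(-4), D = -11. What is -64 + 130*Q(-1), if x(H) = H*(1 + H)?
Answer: 2926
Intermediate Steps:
Q(M) = 12 - 11*M (Q(M) = -11*M - 4*(1 - 4) = -11*M - 4*(-3) = -11*M + 12 = 12 - 11*M)
-64 + 130*Q(-1) = -64 + 130*(12 - 11*(-1)) = -64 + 130*(12 + 11) = -64 + 130*23 = -64 + 2990 = 2926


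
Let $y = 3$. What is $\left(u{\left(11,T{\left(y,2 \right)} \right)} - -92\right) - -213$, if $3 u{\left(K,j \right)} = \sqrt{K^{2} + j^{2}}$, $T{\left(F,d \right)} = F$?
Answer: $305 + \frac{\sqrt{130}}{3} \approx 308.8$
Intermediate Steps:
$u{\left(K,j \right)} = \frac{\sqrt{K^{2} + j^{2}}}{3}$
$\left(u{\left(11,T{\left(y,2 \right)} \right)} - -92\right) - -213 = \left(\frac{\sqrt{11^{2} + 3^{2}}}{3} - -92\right) - -213 = \left(\frac{\sqrt{121 + 9}}{3} + 92\right) + 213 = \left(\frac{\sqrt{130}}{3} + 92\right) + 213 = \left(92 + \frac{\sqrt{130}}{3}\right) + 213 = 305 + \frac{\sqrt{130}}{3}$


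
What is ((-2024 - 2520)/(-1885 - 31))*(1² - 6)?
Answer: -5680/479 ≈ -11.858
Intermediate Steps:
((-2024 - 2520)/(-1885 - 31))*(1² - 6) = (-4544/(-1916))*(1 - 6) = -4544*(-1/1916)*(-5) = (1136/479)*(-5) = -5680/479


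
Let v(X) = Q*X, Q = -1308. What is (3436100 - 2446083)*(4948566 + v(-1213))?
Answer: 6469929397890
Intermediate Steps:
v(X) = -1308*X
(3436100 - 2446083)*(4948566 + v(-1213)) = (3436100 - 2446083)*(4948566 - 1308*(-1213)) = 990017*(4948566 + 1586604) = 990017*6535170 = 6469929397890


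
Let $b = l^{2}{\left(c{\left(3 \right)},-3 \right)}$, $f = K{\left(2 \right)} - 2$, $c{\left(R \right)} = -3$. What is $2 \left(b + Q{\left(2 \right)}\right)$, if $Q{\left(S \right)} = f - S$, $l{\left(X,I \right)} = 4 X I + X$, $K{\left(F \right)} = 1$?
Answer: $2172$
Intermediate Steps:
$l{\left(X,I \right)} = X + 4 I X$ ($l{\left(X,I \right)} = 4 I X + X = X + 4 I X$)
$f = -1$ ($f = 1 - 2 = -1$)
$b = 1089$ ($b = \left(- 3 \left(1 + 4 \left(-3\right)\right)\right)^{2} = \left(- 3 \left(1 - 12\right)\right)^{2} = \left(\left(-3\right) \left(-11\right)\right)^{2} = 33^{2} = 1089$)
$Q{\left(S \right)} = -1 - S$
$2 \left(b + Q{\left(2 \right)}\right) = 2 \left(1089 - 3\right) = 2 \cdot 1086 = 2172$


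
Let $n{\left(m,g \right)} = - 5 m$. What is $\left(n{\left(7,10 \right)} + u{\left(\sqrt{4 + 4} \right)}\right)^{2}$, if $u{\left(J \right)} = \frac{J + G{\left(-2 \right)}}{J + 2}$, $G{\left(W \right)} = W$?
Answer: $1032 + 128 \sqrt{2} \approx 1213.0$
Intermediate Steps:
$u{\left(J \right)} = \frac{-2 + J}{2 + J}$ ($u{\left(J \right)} = \frac{J - 2}{J + 2} = \frac{-2 + J}{2 + J}$)
$\left(n{\left(7,10 \right)} + u{\left(\sqrt{4 + 4} \right)}\right)^{2} = \left(\left(-5\right) 7 + \frac{-2 + \sqrt{4 + 4}}{2 + \sqrt{4 + 4}}\right)^{2} = \left(-35 + \frac{-2 + \sqrt{8}}{2 + \sqrt{8}}\right)^{2} = \left(-35 + \frac{-2 + 2 \sqrt{2}}{2 + 2 \sqrt{2}}\right)^{2}$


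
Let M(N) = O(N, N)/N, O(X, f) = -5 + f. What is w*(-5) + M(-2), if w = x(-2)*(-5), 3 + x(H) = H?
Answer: -243/2 ≈ -121.50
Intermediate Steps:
x(H) = -3 + H
w = 25 (w = (-3 - 2)*(-5) = -5*(-5) = 25)
M(N) = (-5 + N)/N
w*(-5) + M(-2) = 25*(-5) + (-5 - 2)/(-2) = -125 - ½*(-7) = -125 + 7/2 = -243/2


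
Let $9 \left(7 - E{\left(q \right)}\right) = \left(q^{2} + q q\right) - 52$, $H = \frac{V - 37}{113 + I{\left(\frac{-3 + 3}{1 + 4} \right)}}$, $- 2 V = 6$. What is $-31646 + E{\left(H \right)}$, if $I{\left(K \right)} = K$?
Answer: $- \frac{3635324731}{114921} \approx -31633.0$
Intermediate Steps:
$V = -3$ ($V = \left(- \frac{1}{2}\right) 6 = -3$)
$H = - \frac{40}{113}$ ($H = \frac{-3 - 37}{113 + \frac{-3 + 3}{1 + 4}} = - \frac{40}{113 + \frac{0}{5}} = - \frac{40}{113 + 0 \cdot \frac{1}{5}} = - \frac{40}{113 + 0} = - \frac{40}{113} \approx -0.35398$)
$E{\left(q \right)} = \frac{115}{9} - \frac{2 q^{2}}{9}$ ($E{\left(q \right)} = 7 - \frac{\left(q^{2} + q q\right) - 52}{9} = 7 - \frac{\left(q^{2} + q^{2}\right) - 52}{9} = 7 - \frac{2 q^{2} - 52}{9} = 7 - \frac{-52 + 2 q^{2}}{9} = 7 - \left(- \frac{52}{9} + \frac{2 q^{2}}{9}\right) = \frac{115}{9} - \frac{2 q^{2}}{9}$)
$-31646 + E{\left(H \right)} = -31646 + \left(\frac{115}{9} - \frac{2 \left(- \frac{40}{113}\right)^{2}}{9}\right) = -31646 + \left(\frac{115}{9} - \frac{3200}{114921}\right) = -31646 + \frac{1465235}{114921} = - \frac{3635324731}{114921}$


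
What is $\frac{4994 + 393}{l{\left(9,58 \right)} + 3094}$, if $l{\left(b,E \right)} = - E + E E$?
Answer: $\frac{5387}{6400} \approx 0.84172$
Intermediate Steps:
$l{\left(b,E \right)} = E^{2} - E$ ($l{\left(b,E \right)} = - E + E^{2} = E^{2} - E$)
$\frac{4994 + 393}{l{\left(9,58 \right)} + 3094} = \frac{4994 + 393}{58 \left(-1 + 58\right) + 3094} = \frac{5387}{58 \cdot 57 + 3094} = \frac{5387}{3306 + 3094} = \frac{5387}{6400}$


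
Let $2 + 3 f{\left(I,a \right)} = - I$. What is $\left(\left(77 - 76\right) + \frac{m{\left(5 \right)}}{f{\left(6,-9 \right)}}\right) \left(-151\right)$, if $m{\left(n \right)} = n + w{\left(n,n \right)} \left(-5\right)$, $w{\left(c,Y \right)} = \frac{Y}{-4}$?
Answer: $\frac{15553}{32} \approx 486.03$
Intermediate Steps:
$w{\left(c,Y \right)} = - \frac{Y}{4}$ ($w{\left(c,Y \right)} = Y \left(- \frac{1}{4}\right) = - \frac{Y}{4}$)
$f{\left(I,a \right)} = - \frac{2}{3} - \frac{I}{3}$ ($f{\left(I,a \right)} = - \frac{2}{3} + \frac{\left(-1\right) I}{3} = - \frac{2}{3} - \frac{I}{3}$)
$m{\left(n \right)} = \frac{9 n}{4}$ ($m{\left(n \right)} = n + - \frac{n}{4} \left(-5\right) = n + \frac{5 n}{4} = \frac{9 n}{4}$)
$\left(\left(77 - 76\right) + \frac{m{\left(5 \right)}}{f{\left(6,-9 \right)}}\right) \left(-151\right) = \left(\left(77 - 76\right) + \frac{\frac{9}{4} \cdot 5}{- \frac{2}{3} - 2}\right) \left(-151\right) = \left(1 + \frac{45}{4 \left(- \frac{2}{3} - 2\right)}\right) \left(-151\right) = \left(1 + \frac{45}{4 \left(- \frac{8}{3}\right)}\right) \left(-151\right) = \left(1 + \frac{45}{4} \left(- \frac{3}{8}\right)\right) \left(-151\right) = \left(1 - \frac{135}{32}\right) \left(-151\right) = \left(- \frac{103}{32}\right) \left(-151\right) = \frac{15553}{32}$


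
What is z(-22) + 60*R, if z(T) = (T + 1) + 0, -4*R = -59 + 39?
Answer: 279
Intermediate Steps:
R = 5 (R = -(-59 + 39)/4 = -¼*(-20) = 5)
z(T) = 1 + T (z(T) = (1 + T) + 0 = 1 + T)
z(-22) + 60*R = (1 - 22) + 60*5 = -21 + 300 = 279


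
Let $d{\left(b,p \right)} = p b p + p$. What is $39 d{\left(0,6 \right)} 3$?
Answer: $702$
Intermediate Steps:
$d{\left(b,p \right)} = p + b p^{2}$ ($d{\left(b,p \right)} = b p p + p = b p^{2} + p = p + b p^{2}$)
$39 d{\left(0,6 \right)} 3 = 39 \cdot 6 \left(1 + 0 \cdot 6\right) 3 = 39 \cdot 6 \left(1 + 0\right) 3 = 39 \cdot 6 \cdot 1 \cdot 3 = 39 \cdot 6 \cdot 3 = 234 \cdot 3 = 702$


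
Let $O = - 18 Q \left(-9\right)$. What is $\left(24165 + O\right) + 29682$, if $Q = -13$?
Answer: $51741$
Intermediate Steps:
$O = -2106$ ($O = \left(-18\right) \left(-13\right) \left(-9\right) = 234 \left(-9\right) = -2106$)
$\left(24165 + O\right) + 29682 = \left(24165 - 2106\right) + 29682 = 22059 + 29682 = 51741$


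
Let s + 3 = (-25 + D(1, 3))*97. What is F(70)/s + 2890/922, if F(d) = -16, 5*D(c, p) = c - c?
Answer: 878959/279827 ≈ 3.1411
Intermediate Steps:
D(c, p) = 0 (D(c, p) = (c - c)/5 = (⅕)*0 = 0)
s = -2428 (s = -3 + (-25 + 0)*97 = -3 - 25*97 = -3 - 2425 = -2428)
F(70)/s + 2890/922 = -16/(-2428) + 2890/922 = -16*(-1/2428) + 2890*(1/922) = 4/607 + 1445/461 = 878959/279827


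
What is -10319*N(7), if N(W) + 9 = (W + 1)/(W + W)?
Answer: 608821/7 ≈ 86974.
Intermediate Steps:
N(W) = -9 + (1 + W)/(2*W) (N(W) = -9 + (W + 1)/(W + W) = -9 + (1 + W)/((2*W)) = -9 + (1 + W)*(1/(2*W)) = -9 + (1 + W)/(2*W))
-10319*N(7) = -10319*(1 - 17*7)/(2*7) = -10319*(1 - 119)/(2*7) = -10319*(-118)/(2*7) = -10319*(-59/7) = 608821/7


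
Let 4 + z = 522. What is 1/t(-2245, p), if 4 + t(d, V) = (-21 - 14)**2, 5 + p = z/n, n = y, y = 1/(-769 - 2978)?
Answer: 1/1221 ≈ 0.00081900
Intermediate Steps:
y = -1/3747 (y = 1/(-3747) = -1/3747 ≈ -0.00026688)
z = 518 (z = -4 + 522 = 518)
n = -1/3747 ≈ -0.00026688
p = -1940951 (p = -5 + 518/(-1/3747) = -5 + 518*(-3747) = -5 - 1940946 = -1940951)
t(d, V) = 1221 (t(d, V) = -4 + (-21 - 14)**2 = -4 + (-35)**2 = -4 + 1225 = 1221)
1/t(-2245, p) = 1/1221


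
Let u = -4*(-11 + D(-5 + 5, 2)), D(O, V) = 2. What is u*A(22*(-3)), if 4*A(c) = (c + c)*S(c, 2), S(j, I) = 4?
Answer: -4752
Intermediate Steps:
A(c) = 2*c (A(c) = ((c + c)*4)/4 = ((2*c)*4)/4 = (8*c)/4 = 2*c)
u = 36 (u = -4*(-11 + 2) = -4*(-9) = 36)
u*A(22*(-3)) = 36*(2*(22*(-3))) = 36*(2*(-66)) = 36*(-132) = -4752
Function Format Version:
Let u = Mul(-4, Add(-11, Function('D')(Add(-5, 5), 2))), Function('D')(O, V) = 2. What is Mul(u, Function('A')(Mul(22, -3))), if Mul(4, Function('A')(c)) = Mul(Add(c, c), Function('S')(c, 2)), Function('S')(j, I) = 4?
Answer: -4752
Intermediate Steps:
Function('A')(c) = Mul(2, c) (Function('A')(c) = Mul(Rational(1, 4), Mul(Add(c, c), 4)) = Mul(Rational(1, 4), Mul(Mul(2, c), 4)) = Mul(Rational(1, 4), Mul(8, c)) = Mul(2, c))
u = 36 (u = Mul(-4, Add(-11, 2)) = Mul(-4, -9) = 36)
Mul(u, Function('A')(Mul(22, -3))) = Mul(36, Mul(2, Mul(22, -3))) = Mul(36, Mul(2, -66)) = Mul(36, -132) = -4752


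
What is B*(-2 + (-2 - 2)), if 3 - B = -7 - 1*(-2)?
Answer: -48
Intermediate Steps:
B = 8 (B = 3 - (-7 - 1*(-2)) = 3 - (-7 + 2) = 3 - 1*(-5) = 3 + 5 = 8)
B*(-2 + (-2 - 2)) = 8*(-2 + (-2 - 2)) = 8*(-2 - 4) = 8*(-6) = -48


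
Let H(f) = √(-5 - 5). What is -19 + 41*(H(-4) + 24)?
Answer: 965 + 41*I*√10 ≈ 965.0 + 129.65*I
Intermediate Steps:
H(f) = I*√10 (H(f) = √(-10) = I*√10)
-19 + 41*(H(-4) + 24) = -19 + 41*(I*√10 + 24) = -19 + 41*(24 + I*√10) = -19 + (984 + 41*I*√10) = 965 + 41*I*√10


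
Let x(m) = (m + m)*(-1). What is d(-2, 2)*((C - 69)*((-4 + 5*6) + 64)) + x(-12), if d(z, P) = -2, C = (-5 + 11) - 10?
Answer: 13164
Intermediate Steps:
x(m) = -2*m (x(m) = (2*m)*(-1) = -2*m)
C = -4 (C = 6 - 10 = -4)
d(-2, 2)*((C - 69)*((-4 + 5*6) + 64)) + x(-12) = -2*(-4 - 69)*((-4 + 5*6) + 64) - 2*(-12) = -(-146)*((-4 + 30) + 64) + 24 = -(-146)*(26 + 64) + 24 = -(-146)*90 + 24 = -2*(-6570) + 24 = 13140 + 24 = 13164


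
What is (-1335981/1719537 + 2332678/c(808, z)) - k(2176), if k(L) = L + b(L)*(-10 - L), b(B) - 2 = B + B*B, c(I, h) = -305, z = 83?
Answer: 1810328375814222363/174819595 ≈ 1.0355e+10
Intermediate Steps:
b(B) = 2 + B + B² (b(B) = 2 + (B + B*B) = 2 + (B + B²) = 2 + B + B²)
k(L) = L + (-10 - L)*(2 + L + L²) (k(L) = L + (2 + L + L²)*(-10 - L) = L + (-10 - L)*(2 + L + L²))
(-1335981/1719537 + 2332678/c(808, z)) - k(2176) = (-1335981/1719537 + 2332678/(-305)) - (-20 - 1*2176³ - 11*2176 - 11*2176²) = (-1335981*1/1719537 + 2332678*(-1/305)) - (-20 - 1*10303307776 - 23936 - 11*4734976) = (-445327/573179 - 2332678/305) - (-20 - 10303307776 - 23936 - 52084736) = -1337177868097/174819595 - 1*(-10355416468) = -1337177868097/174819595 + 10355416468 = 1810328375814222363/174819595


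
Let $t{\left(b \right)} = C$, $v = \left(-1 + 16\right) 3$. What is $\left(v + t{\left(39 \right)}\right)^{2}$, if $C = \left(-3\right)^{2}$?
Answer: $2916$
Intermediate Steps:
$C = 9$
$v = 45$ ($v = 15 \cdot 3 = 45$)
$t{\left(b \right)} = 9$
$\left(v + t{\left(39 \right)}\right)^{2} = \left(45 + 9\right)^{2} = 54^{2} = 2916$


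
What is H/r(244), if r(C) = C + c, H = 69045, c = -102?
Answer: 69045/142 ≈ 486.23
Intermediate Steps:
r(C) = -102 + C (r(C) = C - 102 = -102 + C)
H/r(244) = 69045/(-102 + 244) = 69045/142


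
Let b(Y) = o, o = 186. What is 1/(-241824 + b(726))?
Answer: -1/241638 ≈ -4.1384e-6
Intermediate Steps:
b(Y) = 186
1/(-241824 + b(726)) = 1/(-241824 + 186) = 1/(-241638) = -1/241638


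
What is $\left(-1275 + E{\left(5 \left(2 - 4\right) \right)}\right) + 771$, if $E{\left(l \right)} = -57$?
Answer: $-561$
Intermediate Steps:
$\left(-1275 + E{\left(5 \left(2 - 4\right) \right)}\right) + 771 = \left(-1275 - 57\right) + 771 = -1332 + 771 = -561$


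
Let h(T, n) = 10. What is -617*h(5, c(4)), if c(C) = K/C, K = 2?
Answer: -6170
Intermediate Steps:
c(C) = 2/C
-617*h(5, c(4)) = -617*10 = -6170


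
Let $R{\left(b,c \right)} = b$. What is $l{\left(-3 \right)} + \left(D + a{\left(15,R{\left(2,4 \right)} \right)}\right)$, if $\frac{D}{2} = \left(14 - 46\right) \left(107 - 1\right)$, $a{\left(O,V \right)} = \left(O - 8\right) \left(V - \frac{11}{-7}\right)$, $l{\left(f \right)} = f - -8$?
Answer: $-6754$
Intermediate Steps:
$l{\left(f \right)} = 8 + f$ ($l{\left(f \right)} = f + 8 = 8 + f$)
$a{\left(O,V \right)} = \left(-8 + O\right) \left(\frac{11}{7} + V\right)$ ($a{\left(O,V \right)} = \left(-8 + O\right) \left(V - - \frac{11}{7}\right) = \left(-8 + O\right) \left(V + \frac{11}{7}\right) = \left(-8 + O\right) \left(\frac{11}{7} + V\right)$)
$D = -6784$ ($D = 2 \left(14 - 46\right) \left(107 - 1\right) = 2 \left(\left(-32\right) 106\right) = 2 \left(-3392\right) = -6784$)
$l{\left(-3 \right)} + \left(D + a{\left(15,R{\left(2,4 \right)} \right)}\right) = \left(8 - 3\right) + \left(-6784 + \left(- \frac{88}{7} - 16 + \frac{11}{7} \cdot 15 + 15 \cdot 2\right)\right) = 5 + \left(-6784 + \left(- \frac{88}{7} - 16 + \frac{165}{7} + 30\right)\right) = 5 + \left(-6784 + 25\right) = 5 - 6759 = -6754$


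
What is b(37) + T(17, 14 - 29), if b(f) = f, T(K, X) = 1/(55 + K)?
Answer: 2665/72 ≈ 37.014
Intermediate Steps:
b(37) + T(17, 14 - 29) = 37 + 1/(55 + 17) = 37 + 1/72 = 2665/72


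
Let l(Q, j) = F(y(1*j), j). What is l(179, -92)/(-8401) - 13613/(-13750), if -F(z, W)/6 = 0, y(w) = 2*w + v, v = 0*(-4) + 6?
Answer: 13613/13750 ≈ 0.99004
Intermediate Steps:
v = 6 (v = 0 + 6 = 6)
y(w) = 6 + 2*w (y(w) = 2*w + 6 = 6 + 2*w)
F(z, W) = 0 (F(z, W) = -6*0 = 0)
l(Q, j) = 0
l(179, -92)/(-8401) - 13613/(-13750) = 0/(-8401) - 13613/(-13750) = 0*(-1/8401) - 13613*(-1/13750) = 0 + 13613/13750 = 13613/13750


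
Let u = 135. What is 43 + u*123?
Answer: 16648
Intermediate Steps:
43 + u*123 = 43 + 135*123 = 43 + 16605 = 16648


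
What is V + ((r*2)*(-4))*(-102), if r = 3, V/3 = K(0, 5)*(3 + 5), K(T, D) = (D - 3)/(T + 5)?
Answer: 12288/5 ≈ 2457.6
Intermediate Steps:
K(T, D) = (-3 + D)/(5 + T)
V = 48/5 (V = 3*(((-3 + 5)/(5 + 0))*(3 + 5)) = 3*((2/5)*8) = 3*(((⅕)*2)*8) = 3*((⅖)*8) = 3*(16/5) = 48/5 ≈ 9.6000)
V + ((r*2)*(-4))*(-102) = 48/5 + ((3*2)*(-4))*(-102) = 48/5 + (6*(-4))*(-102) = 48/5 - 24*(-102) = 48/5 + 2448 = 12288/5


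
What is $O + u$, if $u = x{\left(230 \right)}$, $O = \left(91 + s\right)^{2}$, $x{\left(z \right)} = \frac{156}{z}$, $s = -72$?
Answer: $\frac{41593}{115} \approx 361.68$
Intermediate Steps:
$O = 361$ ($O = \left(91 - 72\right)^{2} = 19^{2} = 361$)
$u = \frac{78}{115}$ ($u = \frac{156}{230} = 156 \cdot \frac{1}{230} = \frac{78}{115} \approx 0.67826$)
$O + u = 361 + \frac{78}{115} = \frac{41593}{115}$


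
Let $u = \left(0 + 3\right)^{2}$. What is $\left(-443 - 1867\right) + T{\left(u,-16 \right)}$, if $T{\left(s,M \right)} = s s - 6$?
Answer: $-2235$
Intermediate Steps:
$u = 9$ ($u = 3^{2} = 9$)
$T{\left(s,M \right)} = -6 + s^{2}$ ($T{\left(s,M \right)} = s^{2} - 6 = -6 + s^{2}$)
$\left(-443 - 1867\right) + T{\left(u,-16 \right)} = \left(-443 - 1867\right) - \left(6 - 9^{2}\right) = -2310 + \left(-6 + 81\right) = -2310 + 75 = -2235$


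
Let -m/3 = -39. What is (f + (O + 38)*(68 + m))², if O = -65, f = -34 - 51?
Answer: 25806400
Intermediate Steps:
f = -85
m = 117 (m = -3*(-39) = 117)
(f + (O + 38)*(68 + m))² = (-85 + (-65 + 38)*(68 + 117))² = (-85 - 27*185)² = (-85 - 4995)² = (-5080)² = 25806400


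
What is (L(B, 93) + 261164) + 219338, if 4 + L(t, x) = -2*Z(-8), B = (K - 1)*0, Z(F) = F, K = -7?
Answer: 480514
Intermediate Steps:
B = 0 (B = (-7 - 1)*0 = -8*0 = 0)
L(t, x) = 12 (L(t, x) = -4 - 2*(-8) = -4 + 16 = 12)
(L(B, 93) + 261164) + 219338 = (12 + 261164) + 219338 = 261176 + 219338 = 480514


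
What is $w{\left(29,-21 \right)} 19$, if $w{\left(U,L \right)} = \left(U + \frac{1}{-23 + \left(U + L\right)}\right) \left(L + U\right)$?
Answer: $\frac{65968}{15} \approx 4397.9$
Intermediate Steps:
$w{\left(U,L \right)} = \left(L + U\right) \left(U + \frac{1}{-23 + L + U}\right)$ ($w{\left(U,L \right)} = \left(U + \frac{1}{-23 + \left(L + U\right)}\right) \left(L + U\right) = \left(U + \frac{1}{-23 + L + U}\right) \left(L + U\right) = \left(L + U\right) \left(U + \frac{1}{-23 + L + U}\right)$)
$w{\left(29,-21 \right)} 19 = \frac{-21 + 29 + 29^{3} - 23 \cdot 29^{2} + 29 \left(-21\right)^{2} - \left(-483\right) 29 + 2 \left(-21\right) 29^{2}}{-23 - 21 + 29} \cdot 19 = \frac{-21 + 29 + 24389 - 19343 + 29 \cdot 441 + 14007 + 2 \left(-21\right) 841}{-15} \cdot 19 = - \frac{-21 + 29 + 24389 - 19343 + 12789 + 14007 - 35322}{15} \cdot 19 = \left(- \frac{1}{15}\right) \left(-3472\right) 19 = \frac{3472}{15} \cdot 19 = \frac{65968}{15}$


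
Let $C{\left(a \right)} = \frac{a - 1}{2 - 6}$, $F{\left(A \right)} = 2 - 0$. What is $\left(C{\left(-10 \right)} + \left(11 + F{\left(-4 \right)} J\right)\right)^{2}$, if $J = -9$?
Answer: $\frac{289}{16} \approx 18.063$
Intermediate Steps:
$F{\left(A \right)} = 2$ ($F{\left(A \right)} = 2 + 0 = 2$)
$C{\left(a \right)} = \frac{1}{4} - \frac{a}{4}$ ($C{\left(a \right)} = \frac{-1 + a}{-4} = \left(-1 + a\right) \left(- \frac{1}{4}\right) = \frac{1}{4} - \frac{a}{4}$)
$\left(C{\left(-10 \right)} + \left(11 + F{\left(-4 \right)} J\right)\right)^{2} = \left(\left(\frac{1}{4} - - \frac{5}{2}\right) + \left(11 + 2 \left(-9\right)\right)\right)^{2} = \left(\left(\frac{1}{4} + \frac{5}{2}\right) + \left(11 - 18\right)\right)^{2} = \left(\frac{11}{4} - 7\right)^{2} = \left(- \frac{17}{4}\right)^{2} = \frac{289}{16}$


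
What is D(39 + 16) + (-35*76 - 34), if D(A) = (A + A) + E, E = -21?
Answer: -2605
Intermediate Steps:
D(A) = -21 + 2*A (D(A) = (A + A) - 21 = 2*A - 21 = -21 + 2*A)
D(39 + 16) + (-35*76 - 34) = (-21 + 2*(39 + 16)) + (-35*76 - 34) = (-21 + 2*55) + (-2660 - 34) = (-21 + 110) - 2694 = 89 - 2694 = -2605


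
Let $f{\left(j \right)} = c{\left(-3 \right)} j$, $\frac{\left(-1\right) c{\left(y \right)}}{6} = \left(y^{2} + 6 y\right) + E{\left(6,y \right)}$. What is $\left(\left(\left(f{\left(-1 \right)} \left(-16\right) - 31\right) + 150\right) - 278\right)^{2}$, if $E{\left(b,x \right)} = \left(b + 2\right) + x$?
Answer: $50625$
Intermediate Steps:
$E{\left(b,x \right)} = 2 + b + x$ ($E{\left(b,x \right)} = \left(2 + b\right) + x = 2 + b + x$)
$c{\left(y \right)} = -48 - 42 y - 6 y^{2}$ ($c{\left(y \right)} = - 6 \left(\left(y^{2} + 6 y\right) + \left(2 + 6 + y\right)\right) = - 6 \left(\left(y^{2} + 6 y\right) + \left(8 + y\right)\right) = - 6 \left(8 + y^{2} + 7 y\right) = -48 - 42 y - 6 y^{2}$)
$f{\left(j \right)} = 24 j$ ($f{\left(j \right)} = \left(-48 - -126 - 6 \left(-3\right)^{2}\right) j = \left(-48 + 126 - 54\right) j = 24 j$)
$\left(\left(\left(f{\left(-1 \right)} \left(-16\right) - 31\right) + 150\right) - 278\right)^{2} = \left(\left(\left(24 \left(-1\right) \left(-16\right) - 31\right) + 150\right) - 278\right)^{2} = \left(\left(\left(\left(-24\right) \left(-16\right) - 31\right) + 150\right) - 278\right)^{2} = \left(\left(\left(384 - 31\right) + 150\right) - 278\right)^{2} = \left(\left(353 + 150\right) - 278\right)^{2} = \left(503 - 278\right)^{2} = 225^{2} = 50625$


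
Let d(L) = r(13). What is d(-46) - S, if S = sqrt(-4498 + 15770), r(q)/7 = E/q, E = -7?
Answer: -49/13 - 2*sqrt(2818) ≈ -109.94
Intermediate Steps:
r(q) = -49/q (r(q) = 7*(-7/q) = -49/q)
d(L) = -49/13
S = 2*sqrt(2818) (S = sqrt(11272) = 2*sqrt(2818) ≈ 106.17)
d(-46) - S = -49/13 - 2*sqrt(2818)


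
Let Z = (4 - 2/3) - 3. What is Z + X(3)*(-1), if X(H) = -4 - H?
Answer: 22/3 ≈ 7.3333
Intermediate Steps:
Z = ⅓ (Z = (4 - 2*⅓) - 3 = (4 - ⅔) - 3 = 10/3 - 3 = ⅓ ≈ 0.33333)
Z + X(3)*(-1) = ⅓ + (-4 - 1*3)*(-1) = ⅓ + (-4 - 3)*(-1) = ⅓ - 7*(-1) = ⅓ + 7 = 22/3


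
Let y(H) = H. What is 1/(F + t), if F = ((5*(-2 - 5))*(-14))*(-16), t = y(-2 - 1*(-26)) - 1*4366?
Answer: -1/12182 ≈ -8.2088e-5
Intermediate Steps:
t = -4342 (t = (-2 - 1*(-26)) - 1*4366 = (-2 + 26) - 4366 = 24 - 4366 = -4342)
F = -7840 (F = ((5*(-7))*(-14))*(-16) = -35*(-14)*(-16) = 490*(-16) = -7840)
1/(F + t) = 1/(-7840 - 4342) = 1/(-12182) = -1/12182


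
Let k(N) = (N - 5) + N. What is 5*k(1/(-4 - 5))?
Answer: -235/9 ≈ -26.111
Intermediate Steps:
k(N) = -5 + 2*N (k(N) = (-5 + N) + N = -5 + 2*N)
5*k(1/(-4 - 5)) = 5*(-5 + 2/(-4 - 5)) = 5*(-5 + 2/(-9)) = 5*(-5 + 2*(-⅑)) = 5*(-5 - 2/9) = 5*(-47/9) = -235/9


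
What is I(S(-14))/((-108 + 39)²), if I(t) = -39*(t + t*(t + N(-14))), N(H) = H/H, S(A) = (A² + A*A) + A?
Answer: -622440/529 ≈ -1176.6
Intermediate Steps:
S(A) = A + 2*A² (S(A) = (A² + A²) + A = 2*A² + A = A + 2*A²)
N(H) = 1
I(t) = -39*t - 39*t*(1 + t) (I(t) = -39*(t + t*(t + 1)) = -39*(t + t*(1 + t)) = -39*t - 39*t*(1 + t))
I(S(-14))/((-108 + 39)²) = (-39*(-14*(1 + 2*(-14)))*(2 - 14*(1 + 2*(-14))))/((-108 + 39)²) = (-39*(-14*(1 - 28))*(2 - 14*(1 - 28)))/((-69)²) = -39*(-14*(-27))*(2 - 14*(-27))/4761 = -39*378*(2 + 378)*(1/4761) = -39*378*380*(1/4761) = -5601960*1/4761 = -622440/529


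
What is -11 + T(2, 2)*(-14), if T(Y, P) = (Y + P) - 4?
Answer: -11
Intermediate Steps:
T(Y, P) = -4 + P + Y (T(Y, P) = (P + Y) - 4 = -4 + P + Y)
-11 + T(2, 2)*(-14) = -11 + (-4 + 2 + 2)*(-14) = -11 + 0*(-14) = -11 + 0 = -11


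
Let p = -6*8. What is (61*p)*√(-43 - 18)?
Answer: -2928*I*√61 ≈ -22868.0*I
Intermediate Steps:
p = -48
(61*p)*√(-43 - 18) = (61*(-48))*√(-43 - 18) = -2928*I*√61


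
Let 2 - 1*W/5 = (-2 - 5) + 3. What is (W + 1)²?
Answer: 961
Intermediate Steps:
W = 30 (W = 10 - 5*((-2 - 5) + 3) = 10 - 5*(-7 + 3) = 10 - 5*(-4) = 10 + 20 = 30)
(W + 1)² = (30 + 1)² = 31² = 961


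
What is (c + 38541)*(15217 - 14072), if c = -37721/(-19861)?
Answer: 876498097690/19861 ≈ 4.4132e+7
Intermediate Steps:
c = 37721/19861 (c = -37721*(-1/19861) = 37721/19861 ≈ 1.8993)
(c + 38541)*(15217 - 14072) = (37721/19861 + 38541)*(15217 - 14072) = (765500522/19861)*1145 = 876498097690/19861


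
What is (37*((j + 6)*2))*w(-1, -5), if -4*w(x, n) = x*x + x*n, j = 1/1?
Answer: -777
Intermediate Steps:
j = 1
w(x, n) = -x**2/4 - n*x/4 (w(x, n) = -(x*x + x*n)/4 = -(x**2 + n*x)/4 = -x**2/4 - n*x/4)
(37*((j + 6)*2))*w(-1, -5) = (37*((1 + 6)*2))*(-1/4*(-1)*(-5 - 1)) = (37*(7*2))*(-1/4*(-1)*(-6)) = (37*14)*(-3/2) = 518*(-3/2) = -777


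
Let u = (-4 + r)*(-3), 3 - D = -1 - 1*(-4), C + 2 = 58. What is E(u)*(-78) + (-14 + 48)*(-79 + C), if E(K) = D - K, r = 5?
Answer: -1016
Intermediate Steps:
C = 56 (C = -2 + 58 = 56)
D = 0 (D = 3 - (-1 - 1*(-4)) = 3 - (-1 + 4) = 3 - 1*3 = 3 - 3 = 0)
u = -3 (u = (-4 + 5)*(-3) = 1*(-3) = -3)
E(K) = -K (E(K) = 0 - K = -K)
E(u)*(-78) + (-14 + 48)*(-79 + C) = -1*(-3)*(-78) + (-14 + 48)*(-79 + 56) = 3*(-78) + 34*(-23) = -234 - 782 = -1016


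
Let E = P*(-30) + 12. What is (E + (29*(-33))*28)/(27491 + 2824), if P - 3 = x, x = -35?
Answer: -8608/10105 ≈ -0.85186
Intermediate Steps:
P = -32 (P = 3 - 35 = -32)
E = 972 (E = -32*(-30) + 12 = 960 + 12 = 972)
(E + (29*(-33))*28)/(27491 + 2824) = (972 + (29*(-33))*28)/(27491 + 2824) = (972 - 957*28)/30315 = (972 - 26796)*(1/30315) = -25824*1/30315 = -8608/10105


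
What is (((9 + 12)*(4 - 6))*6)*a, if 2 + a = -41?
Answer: 10836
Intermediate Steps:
a = -43 (a = -2 - 41 = -43)
(((9 + 12)*(4 - 6))*6)*a = (((9 + 12)*(4 - 6))*6)*(-43) = ((21*(-2))*6)*(-43) = -42*6*(-43) = -252*(-43) = 10836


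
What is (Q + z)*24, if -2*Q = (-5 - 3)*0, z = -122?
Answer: -2928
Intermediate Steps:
Q = 0 (Q = -(-5 - 3)*0/2 = -(-4)*0 = -1/2*0 = 0)
(Q + z)*24 = (0 - 122)*24 = -122*24 = -2928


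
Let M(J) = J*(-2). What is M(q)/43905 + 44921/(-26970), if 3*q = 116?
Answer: -13616153/8166330 ≈ -1.6674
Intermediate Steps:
q = 116/3 (q = (⅓)*116 = 116/3 ≈ 38.667)
M(J) = -2*J
M(q)/43905 + 44921/(-26970) = -2*116/3/43905 + 44921/(-26970) = -232/3*1/43905 + 44921*(-1/26970) = -232/131715 - 1549/930 = -13616153/8166330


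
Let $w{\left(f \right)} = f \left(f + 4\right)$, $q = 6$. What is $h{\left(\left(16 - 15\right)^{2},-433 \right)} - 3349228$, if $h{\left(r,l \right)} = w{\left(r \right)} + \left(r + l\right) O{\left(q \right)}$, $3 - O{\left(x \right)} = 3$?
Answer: $-3349223$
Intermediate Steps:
$w{\left(f \right)} = f \left(4 + f\right)$
$O{\left(x \right)} = 0$ ($O{\left(x \right)} = 3 - 3 = 0$)
$h{\left(r,l \right)} = r \left(4 + r\right)$ ($h{\left(r,l \right)} = r \left(4 + r\right) + \left(r + l\right) 0 = r \left(4 + r\right) + \left(l + r\right) 0 = r \left(4 + r\right) + 0 = r \left(4 + r\right)$)
$h{\left(\left(16 - 15\right)^{2},-433 \right)} - 3349228 = \left(16 - 15\right)^{2} \left(4 + \left(16 - 15\right)^{2}\right) - 3349228 = 1^{2} \left(4 + 1^{2}\right) - 3349228 = 1 \left(4 + 1\right) - 3349228 = 1 \cdot 5 - 3349228 = 5 - 3349228 = -3349223$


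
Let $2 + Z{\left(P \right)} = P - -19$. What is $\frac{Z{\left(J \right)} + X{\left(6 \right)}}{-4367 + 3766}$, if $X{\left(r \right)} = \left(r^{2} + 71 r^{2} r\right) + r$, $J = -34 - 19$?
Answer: $- \frac{15342}{601} \approx -25.527$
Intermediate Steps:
$J = -53$
$Z{\left(P \right)} = 17 + P$ ($Z{\left(P \right)} = -2 + \left(P - -19\right) = -2 + \left(P + 19\right) = -2 + \left(19 + P\right) = 17 + P$)
$X{\left(r \right)} = r + r^{2} + 71 r^{3}$ ($X{\left(r \right)} = \left(r^{2} + 71 r^{3}\right) + r = r + r^{2} + 71 r^{3}$)
$\frac{Z{\left(J \right)} + X{\left(6 \right)}}{-4367 + 3766} = \frac{\left(17 - 53\right) + 6 \left(1 + 6 + 71 \cdot 6^{2}\right)}{-4367 + 3766} = \frac{-36 + 6 \left(1 + 6 + 71 \cdot 36\right)}{-601} = \left(-36 + 6 \left(1 + 6 + 2556\right)\right) \left(- \frac{1}{601}\right) = \left(-36 + 6 \cdot 2563\right) \left(- \frac{1}{601}\right) = \left(-36 + 15378\right) \left(- \frac{1}{601}\right) = 15342 \left(- \frac{1}{601}\right) = - \frac{15342}{601}$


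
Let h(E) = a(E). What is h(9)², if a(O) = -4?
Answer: 16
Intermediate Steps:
h(E) = -4
h(9)² = (-4)² = 16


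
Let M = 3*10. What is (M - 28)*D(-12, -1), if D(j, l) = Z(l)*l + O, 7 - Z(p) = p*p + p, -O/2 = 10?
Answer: -54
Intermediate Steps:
O = -20 (O = -2*10 = -20)
Z(p) = 7 - p - p² (Z(p) = 7 - (p*p + p) = 7 - (p² + p) = 7 - (p + p²) = 7 + (-p - p²) = 7 - p - p²)
D(j, l) = -20 + l*(7 - l - l²) (D(j, l) = (7 - l - l²)*l - 20 = l*(7 - l - l²) - 20 = -20 + l*(7 - l - l²))
M = 30
(M - 28)*D(-12, -1) = (30 - 28)*(-20 - 1*(-1)*(-7 - 1 + (-1)²)) = 2*(-20 - 1*(-1)*(-7 - 1 + 1)) = 2*(-20 - 1*(-1)*(-7)) = 2*(-20 - 7) = 2*(-27) = -54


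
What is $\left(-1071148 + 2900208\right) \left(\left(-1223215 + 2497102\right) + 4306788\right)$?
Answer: $10207389415500$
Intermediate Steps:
$\left(-1071148 + 2900208\right) \left(\left(-1223215 + 2497102\right) + 4306788\right) = 1829060 \left(1273887 + 4306788\right) = 1829060 \cdot 5580675 = 10207389415500$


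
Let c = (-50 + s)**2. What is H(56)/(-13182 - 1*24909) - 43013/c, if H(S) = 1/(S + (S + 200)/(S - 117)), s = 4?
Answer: -1294342496839/63674439240 ≈ -20.328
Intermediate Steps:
H(S) = 1/(S + (200 + S)/(-117 + S))
c = 2116 (c = (-50 + 4)**2 = (-46)**2 = 2116)
H(56)/(-13182 - 1*24909) - 43013/c = ((-117 + 56)/(200 + 56**2 - 116*56))/(-13182 - 1*24909) - 43013/2116 = (-61/(200 + 3136 - 6496))/(-13182 - 24909) - 43013*1/2116 = (-61/(-3160))/(-38091) - 43013/2116 = -1/3160*(-61)*(-1/38091) - 43013/2116 = (61/3160)*(-1/38091) - 43013/2116 = -61/120367560 - 43013/2116 = -1294342496839/63674439240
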